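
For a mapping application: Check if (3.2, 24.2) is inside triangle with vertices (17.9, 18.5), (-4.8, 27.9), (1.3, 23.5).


Cross products: AB x AP = 8.79, BC x BP = 12.63, CA x CP = 21.12
All same sign? yes

Yes, inside


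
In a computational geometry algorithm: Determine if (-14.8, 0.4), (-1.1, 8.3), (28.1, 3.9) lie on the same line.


Cross product: ((-1.1)-(-14.8))*(3.9-0.4) - (8.3-0.4)*(28.1-(-14.8))
= -290.96

No, not collinear


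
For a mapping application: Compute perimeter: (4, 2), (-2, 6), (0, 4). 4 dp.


Sides: (4, 2)->(-2, 6): sqrt(52) = 7.211103, (-2, 6)->(0, 4): sqrt(8) = 2.828427, (0, 4)->(4, 2): sqrt(20) = 4.472136
Sum = 14.511666
Perimeter = 14.5117

14.5117


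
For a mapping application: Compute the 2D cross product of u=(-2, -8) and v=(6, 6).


u x v = u_x*v_y - u_y*v_x = (-2)*6 - (-8)*6
= (-12) - (-48) = 36

36


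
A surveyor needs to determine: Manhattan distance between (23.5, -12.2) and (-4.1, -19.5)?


|23.5-(-4.1)| + |(-12.2)-(-19.5)| = 27.6 + 7.3 = 34.9

34.9


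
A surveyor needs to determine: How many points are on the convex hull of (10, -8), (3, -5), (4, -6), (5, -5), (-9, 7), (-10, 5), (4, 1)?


Convex hull vertices (CCW): (-10, 5), (4, -6), (10, -8), (4, 1), (-9, 7)
Count = 5

5


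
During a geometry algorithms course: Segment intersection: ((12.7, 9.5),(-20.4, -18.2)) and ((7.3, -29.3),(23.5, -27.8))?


Cross products: d1=620.46, d2=221.37, d3=1134.7, d4=1533.79
d1*d2 < 0 and d3*d4 < 0? no

No, they don't intersect


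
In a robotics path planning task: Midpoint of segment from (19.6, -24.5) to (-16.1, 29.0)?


M = ((19.6+(-16.1))/2, ((-24.5)+29)/2)
= (1.75, 2.25)

(1.75, 2.25)


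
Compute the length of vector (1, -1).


|u| = sqrt(1^2 + (-1)^2) = sqrt(2) = 1.4142

1.4142


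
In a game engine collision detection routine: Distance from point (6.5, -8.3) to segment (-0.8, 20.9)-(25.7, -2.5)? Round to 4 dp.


Project P onto AB: t = 0.7015 (clamped to [0,1])
Closest point on segment: (17.7895, 4.4851)
Distance: 17.0561

17.0561


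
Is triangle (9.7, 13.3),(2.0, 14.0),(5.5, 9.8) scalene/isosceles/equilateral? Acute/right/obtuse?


Side lengths squared: AB^2=59.78, BC^2=29.89, CA^2=29.89
Sorted: [29.89, 29.89, 59.78]
By sides: Isosceles, By angles: Right

Isosceles, Right


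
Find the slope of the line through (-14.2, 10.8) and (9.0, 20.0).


slope = (y2-y1)/(x2-x1) = (20-10.8)/(9-(-14.2)) = 9.2/23.2 = 0.3966

0.3966


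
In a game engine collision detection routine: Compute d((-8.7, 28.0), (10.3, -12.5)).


dx=19, dy=-40.5
d^2 = 19^2 + (-40.5)^2 = 2001.25
d = sqrt(2001.25) = 44.7353

44.7353


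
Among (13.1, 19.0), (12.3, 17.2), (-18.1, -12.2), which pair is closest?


d(P0,P1) = 1.9698, d(P0,P2) = 44.1235, d(P1,P2) = 42.2909
Closest: P0 and P1

Closest pair: (13.1, 19.0) and (12.3, 17.2), distance = 1.9698


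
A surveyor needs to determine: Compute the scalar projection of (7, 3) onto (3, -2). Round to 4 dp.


u.v = 15, |v| = sqrt(13) = 3.6056
Scalar projection = u.v / |v| = 15 / sqrt(13) = 4.1603

4.1603


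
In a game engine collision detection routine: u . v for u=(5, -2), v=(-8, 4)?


u . v = u_x*v_x + u_y*v_y = 5*(-8) + (-2)*4
= (-40) + (-8) = -48

-48


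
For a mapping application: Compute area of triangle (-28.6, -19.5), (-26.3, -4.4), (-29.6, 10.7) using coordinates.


Area = |x_A(y_B-y_C) + x_B(y_C-y_A) + x_C(y_A-y_B)|/2
= |431.86 + (-794.26) + 446.96|/2
= 84.56/2 = 42.28

42.28


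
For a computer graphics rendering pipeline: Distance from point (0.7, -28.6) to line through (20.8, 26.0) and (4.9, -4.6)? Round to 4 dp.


|cross product| = 253.08
|line direction| = sqrt(1189.17) = 34.4843
Distance = 253.08/sqrt(1189.17) = 7.339

7.339


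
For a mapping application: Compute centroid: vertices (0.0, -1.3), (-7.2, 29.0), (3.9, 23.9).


Centroid = ((x_A+x_B+x_C)/3, (y_A+y_B+y_C)/3)
= ((0+(-7.2)+3.9)/3, ((-1.3)+29+23.9)/3)
= (-1.1, 17.2)

(-1.1, 17.2)


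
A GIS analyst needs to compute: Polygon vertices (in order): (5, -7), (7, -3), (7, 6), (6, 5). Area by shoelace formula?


Shoelace sum: (5*(-3) - 7*(-7)) + (7*6 - 7*(-3)) + (7*5 - 6*6) + (6*(-7) - 5*5)
= 29
Area = |29|/2 = 14.5

14.5


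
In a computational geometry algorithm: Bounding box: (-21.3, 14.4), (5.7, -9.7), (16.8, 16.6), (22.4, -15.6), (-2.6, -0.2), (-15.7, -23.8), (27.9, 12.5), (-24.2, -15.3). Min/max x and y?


x range: [-24.2, 27.9]
y range: [-23.8, 16.6]
Bounding box: (-24.2,-23.8) to (27.9,16.6)

(-24.2,-23.8) to (27.9,16.6)


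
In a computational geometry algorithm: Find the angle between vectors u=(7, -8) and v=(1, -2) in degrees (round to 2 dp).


u.v = 23, |u| = sqrt(113) = 10.6301, |v| = sqrt(5) = 2.2361
cos(theta) = u.v/(|u||v|) = 23/sqrt(565) = 0.967617
theta = acos(0.967617) = 14.62 degrees

14.62 degrees


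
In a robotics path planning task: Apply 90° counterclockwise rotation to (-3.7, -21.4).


90° CCW: (x,y) -> (-y, x)
(-3.7,-21.4) -> (21.4, -3.7)

(21.4, -3.7)


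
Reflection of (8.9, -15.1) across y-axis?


Reflection over y-axis: (x,y) -> (-x,y)
(8.9, -15.1) -> (-8.9, -15.1)

(-8.9, -15.1)


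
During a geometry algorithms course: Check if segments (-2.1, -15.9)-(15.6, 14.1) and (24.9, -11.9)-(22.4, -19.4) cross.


Cross products: d1=-192.5, d2=-134.75, d3=-739.2, d4=-796.95
d1*d2 < 0 and d3*d4 < 0? no

No, they don't intersect


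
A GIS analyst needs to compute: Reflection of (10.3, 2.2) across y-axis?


Reflection over y-axis: (x,y) -> (-x,y)
(10.3, 2.2) -> (-10.3, 2.2)

(-10.3, 2.2)


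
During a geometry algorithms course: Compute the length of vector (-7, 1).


|u| = sqrt((-7)^2 + 1^2) = sqrt(50) = 7.0711

7.0711


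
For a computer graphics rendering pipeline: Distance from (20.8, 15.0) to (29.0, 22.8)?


dx=8.2, dy=7.8
d^2 = 8.2^2 + 7.8^2 = 128.08
d = sqrt(128.08) = 11.3172

11.3172


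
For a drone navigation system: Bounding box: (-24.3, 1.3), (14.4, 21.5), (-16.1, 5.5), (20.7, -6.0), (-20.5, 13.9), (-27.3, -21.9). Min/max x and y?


x range: [-27.3, 20.7]
y range: [-21.9, 21.5]
Bounding box: (-27.3,-21.9) to (20.7,21.5)

(-27.3,-21.9) to (20.7,21.5)


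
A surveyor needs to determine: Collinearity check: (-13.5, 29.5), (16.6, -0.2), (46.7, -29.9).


Cross product: (16.6-(-13.5))*((-29.9)-29.5) - ((-0.2)-29.5)*(46.7-(-13.5))
= 0

Yes, collinear


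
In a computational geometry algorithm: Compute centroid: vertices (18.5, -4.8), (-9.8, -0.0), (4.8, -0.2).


Centroid = ((x_A+x_B+x_C)/3, (y_A+y_B+y_C)/3)
= ((18.5+(-9.8)+4.8)/3, ((-4.8)+0+(-0.2))/3)
= (4.5, -1.6667)

(4.5, -1.6667)


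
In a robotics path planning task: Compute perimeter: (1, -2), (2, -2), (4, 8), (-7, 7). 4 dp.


Sides: (1, -2)->(2, -2): sqrt(1) = 1, (2, -2)->(4, 8): sqrt(104) = 10.198039, (4, 8)->(-7, 7): sqrt(122) = 11.045361, (-7, 7)->(1, -2): sqrt(145) = 12.041595
Sum = 34.284995
Perimeter = 34.285

34.285


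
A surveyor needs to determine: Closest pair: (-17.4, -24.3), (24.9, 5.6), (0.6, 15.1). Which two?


d(P0,P1) = 51.8006, d(P0,P2) = 43.317, d(P1,P2) = 26.091
Closest: P1 and P2

Closest pair: (24.9, 5.6) and (0.6, 15.1), distance = 26.091


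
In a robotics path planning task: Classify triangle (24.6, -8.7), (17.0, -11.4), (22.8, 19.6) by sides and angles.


Side lengths squared: AB^2=65.05, BC^2=994.64, CA^2=804.13
Sorted: [65.05, 804.13, 994.64]
By sides: Scalene, By angles: Obtuse

Scalene, Obtuse


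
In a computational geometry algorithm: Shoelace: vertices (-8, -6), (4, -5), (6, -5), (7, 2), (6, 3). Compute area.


Shoelace sum: ((-8)*(-5) - 4*(-6)) + (4*(-5) - 6*(-5)) + (6*2 - 7*(-5)) + (7*3 - 6*2) + (6*(-6) - (-8)*3)
= 118
Area = |118|/2 = 59

59


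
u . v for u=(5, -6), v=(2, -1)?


u . v = u_x*v_x + u_y*v_y = 5*2 + (-6)*(-1)
= 10 + 6 = 16

16


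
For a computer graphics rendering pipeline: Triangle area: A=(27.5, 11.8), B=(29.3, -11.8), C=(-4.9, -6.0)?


Area = |x_A(y_B-y_C) + x_B(y_C-y_A) + x_C(y_A-y_B)|/2
= |(-159.5) + (-521.54) + (-115.64)|/2
= 796.68/2 = 398.34

398.34


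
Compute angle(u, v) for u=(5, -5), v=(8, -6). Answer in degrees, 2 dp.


u.v = 70, |u| = sqrt(50) = 7.0711, |v| = sqrt(100) = 10
cos(theta) = u.v/(|u||v|) = 70/sqrt(5000) = 0.989949
theta = acos(0.989949) = 8.13 degrees

8.13 degrees


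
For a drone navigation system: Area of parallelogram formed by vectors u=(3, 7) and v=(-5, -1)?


|u x v| = |3*(-1) - 7*(-5)|
= |(-3) - (-35)| = 32

32


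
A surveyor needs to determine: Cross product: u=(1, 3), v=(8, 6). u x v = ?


u x v = u_x*v_y - u_y*v_x = 1*6 - 3*8
= 6 - 24 = -18

-18


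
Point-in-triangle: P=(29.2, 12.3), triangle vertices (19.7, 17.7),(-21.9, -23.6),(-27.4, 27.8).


Cross products: AB x AP = 616.99, BC x BP = -2823.99, CA x CP = -158.39
All same sign? no

No, outside


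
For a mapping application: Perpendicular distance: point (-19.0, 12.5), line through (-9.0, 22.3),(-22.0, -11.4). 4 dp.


|cross product| = 209.6
|line direction| = sqrt(1304.69) = 36.1205
Distance = 209.6/sqrt(1304.69) = 5.8028

5.8028


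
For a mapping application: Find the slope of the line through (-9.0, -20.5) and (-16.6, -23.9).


slope = (y2-y1)/(x2-x1) = ((-23.9)-(-20.5))/((-16.6)-(-9)) = (-3.4)/(-7.6) = 0.4474

0.4474


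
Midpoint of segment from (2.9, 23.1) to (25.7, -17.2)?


M = ((2.9+25.7)/2, (23.1+(-17.2))/2)
= (14.3, 2.95)

(14.3, 2.95)


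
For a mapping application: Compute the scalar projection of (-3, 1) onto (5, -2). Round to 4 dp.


u.v = -17, |v| = sqrt(29) = 5.3852
Scalar projection = u.v / |v| = -17 / sqrt(29) = -3.1568

-3.1568


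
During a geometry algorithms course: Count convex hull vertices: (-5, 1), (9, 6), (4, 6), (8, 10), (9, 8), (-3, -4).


Convex hull vertices (CCW): (-5, 1), (-3, -4), (9, 6), (9, 8), (8, 10)
Count = 5

5


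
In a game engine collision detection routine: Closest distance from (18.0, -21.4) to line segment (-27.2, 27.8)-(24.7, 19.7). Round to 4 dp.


Project P onto AB: t = 0.9946 (clamped to [0,1])
Closest point on segment: (24.4212, 19.7435)
Distance: 41.6416

41.6416


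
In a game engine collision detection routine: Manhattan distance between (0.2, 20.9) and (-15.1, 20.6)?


|0.2-(-15.1)| + |20.9-20.6| = 15.3 + 0.3 = 15.6

15.6


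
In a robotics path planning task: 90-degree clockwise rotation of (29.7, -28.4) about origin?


90° CW: (x,y) -> (y, -x)
(29.7,-28.4) -> (-28.4, -29.7)

(-28.4, -29.7)


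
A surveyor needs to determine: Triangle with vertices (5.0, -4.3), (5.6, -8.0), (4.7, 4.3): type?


Side lengths squared: AB^2=14.05, BC^2=152.1, CA^2=74.05
Sorted: [14.05, 74.05, 152.1]
By sides: Scalene, By angles: Obtuse

Scalene, Obtuse


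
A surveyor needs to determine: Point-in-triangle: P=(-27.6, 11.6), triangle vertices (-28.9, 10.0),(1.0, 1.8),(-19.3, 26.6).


Cross products: AB x AP = 58.5, BC x BP = 510.34, CA x CP = 6.22
All same sign? yes

Yes, inside


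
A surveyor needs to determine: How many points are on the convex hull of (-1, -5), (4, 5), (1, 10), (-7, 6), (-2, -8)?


Convex hull vertices (CCW): (-7, 6), (-2, -8), (4, 5), (1, 10)
Count = 4

4


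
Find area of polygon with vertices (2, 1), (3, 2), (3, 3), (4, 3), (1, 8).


Shoelace sum: (2*2 - 3*1) + (3*3 - 3*2) + (3*3 - 4*3) + (4*8 - 1*3) + (1*1 - 2*8)
= 15
Area = |15|/2 = 7.5

7.5


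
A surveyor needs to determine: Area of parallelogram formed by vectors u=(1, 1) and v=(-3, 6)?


|u x v| = |1*6 - 1*(-3)|
= |6 - (-3)| = 9

9


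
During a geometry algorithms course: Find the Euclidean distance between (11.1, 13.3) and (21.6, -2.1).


dx=10.5, dy=-15.4
d^2 = 10.5^2 + (-15.4)^2 = 347.41
d = sqrt(347.41) = 18.6389

18.6389


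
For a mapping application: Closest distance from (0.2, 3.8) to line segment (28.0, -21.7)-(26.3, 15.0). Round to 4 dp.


Project P onto AB: t = 0.7283 (clamped to [0,1])
Closest point on segment: (26.7618, 5.0304)
Distance: 26.5903

26.5903


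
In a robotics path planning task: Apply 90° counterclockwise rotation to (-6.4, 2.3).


90° CCW: (x,y) -> (-y, x)
(-6.4,2.3) -> (-2.3, -6.4)

(-2.3, -6.4)


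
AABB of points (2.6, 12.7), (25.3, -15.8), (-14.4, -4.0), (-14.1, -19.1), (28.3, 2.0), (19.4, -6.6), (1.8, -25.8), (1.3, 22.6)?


x range: [-14.4, 28.3]
y range: [-25.8, 22.6]
Bounding box: (-14.4,-25.8) to (28.3,22.6)

(-14.4,-25.8) to (28.3,22.6)


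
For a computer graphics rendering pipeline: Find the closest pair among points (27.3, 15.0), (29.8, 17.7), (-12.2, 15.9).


d(P0,P1) = 3.6797, d(P0,P2) = 39.5103, d(P1,P2) = 42.0386
Closest: P0 and P1

Closest pair: (27.3, 15.0) and (29.8, 17.7), distance = 3.6797


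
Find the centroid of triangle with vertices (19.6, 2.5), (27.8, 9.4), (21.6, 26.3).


Centroid = ((x_A+x_B+x_C)/3, (y_A+y_B+y_C)/3)
= ((19.6+27.8+21.6)/3, (2.5+9.4+26.3)/3)
= (23, 12.7333)

(23, 12.7333)


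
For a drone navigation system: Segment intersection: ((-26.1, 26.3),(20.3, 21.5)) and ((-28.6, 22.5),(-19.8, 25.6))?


Cross products: d1=25.69, d2=-160.39, d3=-188.32, d4=-2.24
d1*d2 < 0 and d3*d4 < 0? no

No, they don't intersect


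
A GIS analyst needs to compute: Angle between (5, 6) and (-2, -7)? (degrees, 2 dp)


u.v = -52, |u| = sqrt(61) = 7.8102, |v| = sqrt(53) = 7.2801
cos(theta) = u.v/(|u||v|) = -52/sqrt(3233) = -0.914535
theta = acos(-0.914535) = 156.14 degrees

156.14 degrees


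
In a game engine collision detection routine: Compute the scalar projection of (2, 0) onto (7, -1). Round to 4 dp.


u.v = 14, |v| = sqrt(50) = 7.0711
Scalar projection = u.v / |v| = 14 / sqrt(50) = 1.9799

1.9799


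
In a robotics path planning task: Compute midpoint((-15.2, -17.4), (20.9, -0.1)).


M = (((-15.2)+20.9)/2, ((-17.4)+(-0.1))/2)
= (2.85, -8.75)

(2.85, -8.75)


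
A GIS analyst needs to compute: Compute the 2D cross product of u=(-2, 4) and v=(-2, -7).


u x v = u_x*v_y - u_y*v_x = (-2)*(-7) - 4*(-2)
= 14 - (-8) = 22

22


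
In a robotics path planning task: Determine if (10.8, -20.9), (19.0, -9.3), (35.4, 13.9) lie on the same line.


Cross product: (19-10.8)*(13.9-(-20.9)) - ((-9.3)-(-20.9))*(35.4-10.8)
= 0

Yes, collinear


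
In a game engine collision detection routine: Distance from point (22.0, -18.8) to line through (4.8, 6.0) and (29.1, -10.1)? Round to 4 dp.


|cross product| = 325.72
|line direction| = sqrt(849.7) = 29.1496
Distance = 325.72/sqrt(849.7) = 11.1741

11.1741


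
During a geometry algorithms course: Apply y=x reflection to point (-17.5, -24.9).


Reflection over y=x: (x,y) -> (y,x)
(-17.5, -24.9) -> (-24.9, -17.5)

(-24.9, -17.5)


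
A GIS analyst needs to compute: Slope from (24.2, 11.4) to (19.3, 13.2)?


slope = (y2-y1)/(x2-x1) = (13.2-11.4)/(19.3-24.2) = 1.8/(-4.9) = -0.3673

-0.3673


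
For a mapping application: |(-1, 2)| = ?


|u| = sqrt((-1)^2 + 2^2) = sqrt(5) = 2.2361

2.2361


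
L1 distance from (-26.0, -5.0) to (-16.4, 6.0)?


|(-26)-(-16.4)| + |(-5)-6| = 9.6 + 11 = 20.6

20.6


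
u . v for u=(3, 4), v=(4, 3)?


u . v = u_x*v_x + u_y*v_y = 3*4 + 4*3
= 12 + 12 = 24

24


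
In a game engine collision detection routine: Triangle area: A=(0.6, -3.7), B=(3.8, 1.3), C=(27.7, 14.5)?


Area = |x_A(y_B-y_C) + x_B(y_C-y_A) + x_C(y_A-y_B)|/2
= |(-7.92) + 69.16 + (-138.5)|/2
= 77.26/2 = 38.63

38.63


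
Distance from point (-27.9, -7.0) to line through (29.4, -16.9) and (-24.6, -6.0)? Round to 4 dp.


|cross product| = 89.97
|line direction| = sqrt(3034.81) = 55.0891
Distance = 89.97/sqrt(3034.81) = 1.6332

1.6332


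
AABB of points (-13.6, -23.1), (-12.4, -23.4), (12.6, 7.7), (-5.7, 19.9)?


x range: [-13.6, 12.6]
y range: [-23.4, 19.9]
Bounding box: (-13.6,-23.4) to (12.6,19.9)

(-13.6,-23.4) to (12.6,19.9)


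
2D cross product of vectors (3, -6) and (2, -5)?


u x v = u_x*v_y - u_y*v_x = 3*(-5) - (-6)*2
= (-15) - (-12) = -3

-3


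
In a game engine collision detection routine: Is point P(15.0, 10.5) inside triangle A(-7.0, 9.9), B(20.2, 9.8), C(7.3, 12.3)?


Cross products: AB x AP = 18.52, BC x BP = 3.97, CA x CP = 44.22
All same sign? yes

Yes, inside


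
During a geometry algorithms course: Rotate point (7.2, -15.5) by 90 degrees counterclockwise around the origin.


90° CCW: (x,y) -> (-y, x)
(7.2,-15.5) -> (15.5, 7.2)

(15.5, 7.2)


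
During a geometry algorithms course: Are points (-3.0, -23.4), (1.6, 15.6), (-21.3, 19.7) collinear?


Cross product: (1.6-(-3))*(19.7-(-23.4)) - (15.6-(-23.4))*((-21.3)-(-3))
= 911.96

No, not collinear


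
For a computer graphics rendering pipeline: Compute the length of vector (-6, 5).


|u| = sqrt((-6)^2 + 5^2) = sqrt(61) = 7.8102

7.8102


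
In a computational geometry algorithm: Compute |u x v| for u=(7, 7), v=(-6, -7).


|u x v| = |7*(-7) - 7*(-6)|
= |(-49) - (-42)| = 7

7


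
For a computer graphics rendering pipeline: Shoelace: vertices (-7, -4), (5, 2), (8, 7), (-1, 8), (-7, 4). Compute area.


Shoelace sum: ((-7)*2 - 5*(-4)) + (5*7 - 8*2) + (8*8 - (-1)*7) + ((-1)*4 - (-7)*8) + ((-7)*(-4) - (-7)*4)
= 204
Area = |204|/2 = 102

102


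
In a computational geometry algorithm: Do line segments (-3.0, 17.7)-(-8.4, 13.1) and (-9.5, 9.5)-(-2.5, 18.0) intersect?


Cross products: d1=2.15, d2=15.85, d3=14.38, d4=0.68
d1*d2 < 0 and d3*d4 < 0? no

No, they don't intersect


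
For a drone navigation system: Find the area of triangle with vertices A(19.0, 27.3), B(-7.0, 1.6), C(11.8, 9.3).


Area = |x_A(y_B-y_C) + x_B(y_C-y_A) + x_C(y_A-y_B)|/2
= |(-146.3) + 126 + 303.26|/2
= 282.96/2 = 141.48

141.48


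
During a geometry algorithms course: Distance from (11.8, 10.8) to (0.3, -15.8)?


dx=-11.5, dy=-26.6
d^2 = (-11.5)^2 + (-26.6)^2 = 839.81
d = sqrt(839.81) = 28.9795

28.9795


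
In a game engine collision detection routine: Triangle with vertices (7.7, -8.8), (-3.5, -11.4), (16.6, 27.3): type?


Side lengths squared: AB^2=132.2, BC^2=1901.7, CA^2=1382.42
Sorted: [132.2, 1382.42, 1901.7]
By sides: Scalene, By angles: Obtuse

Scalene, Obtuse


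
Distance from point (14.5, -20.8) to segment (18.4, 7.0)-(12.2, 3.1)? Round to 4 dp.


Project P onto AB: t = 1 (clamped to [0,1])
Closest point on segment: (12.2, 3.1)
Distance: 24.0104

24.0104


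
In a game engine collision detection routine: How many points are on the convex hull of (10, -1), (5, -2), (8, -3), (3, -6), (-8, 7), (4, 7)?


Convex hull vertices (CCW): (-8, 7), (3, -6), (8, -3), (10, -1), (4, 7)
Count = 5

5


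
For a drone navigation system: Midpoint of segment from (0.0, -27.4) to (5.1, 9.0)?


M = ((0+5.1)/2, ((-27.4)+9)/2)
= (2.55, -9.2)

(2.55, -9.2)


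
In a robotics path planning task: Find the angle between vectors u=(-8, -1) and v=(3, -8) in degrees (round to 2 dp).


u.v = -16, |u| = sqrt(65) = 8.0623, |v| = sqrt(73) = 8.544
cos(theta) = u.v/(|u||v|) = -16/sqrt(4745) = -0.232275
theta = acos(-0.232275) = 103.43 degrees

103.43 degrees


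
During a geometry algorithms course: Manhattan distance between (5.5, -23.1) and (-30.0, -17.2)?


|5.5-(-30)| + |(-23.1)-(-17.2)| = 35.5 + 5.9 = 41.4

41.4


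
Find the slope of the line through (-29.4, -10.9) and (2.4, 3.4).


slope = (y2-y1)/(x2-x1) = (3.4-(-10.9))/(2.4-(-29.4)) = 14.3/31.8 = 0.4497

0.4497


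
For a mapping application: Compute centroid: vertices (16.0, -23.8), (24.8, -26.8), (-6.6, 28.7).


Centroid = ((x_A+x_B+x_C)/3, (y_A+y_B+y_C)/3)
= ((16+24.8+(-6.6))/3, ((-23.8)+(-26.8)+28.7)/3)
= (11.4, -7.3)

(11.4, -7.3)


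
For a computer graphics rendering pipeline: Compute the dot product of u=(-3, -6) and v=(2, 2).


u . v = u_x*v_x + u_y*v_y = (-3)*2 + (-6)*2
= (-6) + (-12) = -18

-18


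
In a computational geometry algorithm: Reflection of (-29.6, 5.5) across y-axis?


Reflection over y-axis: (x,y) -> (-x,y)
(-29.6, 5.5) -> (29.6, 5.5)

(29.6, 5.5)


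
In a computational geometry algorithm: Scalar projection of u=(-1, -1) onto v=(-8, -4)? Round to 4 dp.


u.v = 12, |v| = sqrt(80) = 8.9443
Scalar projection = u.v / |v| = 12 / sqrt(80) = 1.3416

1.3416


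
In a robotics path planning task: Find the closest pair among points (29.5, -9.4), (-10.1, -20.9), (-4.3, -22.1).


d(P0,P1) = 41.236, d(P0,P2) = 36.1072, d(P1,P2) = 5.9228
Closest: P1 and P2

Closest pair: (-10.1, -20.9) and (-4.3, -22.1), distance = 5.9228


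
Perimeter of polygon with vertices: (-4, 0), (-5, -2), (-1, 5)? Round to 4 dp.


Sides: (-4, 0)->(-5, -2): sqrt(5) = 2.236068, (-5, -2)->(-1, 5): sqrt(65) = 8.062258, (-1, 5)->(-4, 0): sqrt(34) = 5.830952
Sum = 16.129278
Perimeter = 16.1293

16.1293


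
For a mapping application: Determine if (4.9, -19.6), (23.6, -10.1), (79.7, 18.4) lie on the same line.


Cross product: (23.6-4.9)*(18.4-(-19.6)) - ((-10.1)-(-19.6))*(79.7-4.9)
= 0

Yes, collinear


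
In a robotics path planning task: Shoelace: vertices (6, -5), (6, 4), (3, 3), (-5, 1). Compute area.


Shoelace sum: (6*4 - 6*(-5)) + (6*3 - 3*4) + (3*1 - (-5)*3) + ((-5)*(-5) - 6*1)
= 97
Area = |97|/2 = 48.5

48.5


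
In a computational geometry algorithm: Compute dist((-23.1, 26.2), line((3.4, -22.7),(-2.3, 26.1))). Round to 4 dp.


|cross product| = 1014.47
|line direction| = sqrt(2413.93) = 49.1318
Distance = 1014.47/sqrt(2413.93) = 20.6479

20.6479


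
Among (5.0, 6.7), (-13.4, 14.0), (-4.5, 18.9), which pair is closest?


d(P0,P1) = 19.7952, d(P0,P2) = 15.4625, d(P1,P2) = 10.1597
Closest: P1 and P2

Closest pair: (-13.4, 14.0) and (-4.5, 18.9), distance = 10.1597


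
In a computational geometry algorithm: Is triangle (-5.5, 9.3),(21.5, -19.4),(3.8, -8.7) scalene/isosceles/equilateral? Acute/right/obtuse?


Side lengths squared: AB^2=1552.69, BC^2=427.78, CA^2=410.49
Sorted: [410.49, 427.78, 1552.69]
By sides: Scalene, By angles: Obtuse

Scalene, Obtuse


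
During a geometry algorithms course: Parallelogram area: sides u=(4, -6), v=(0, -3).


|u x v| = |4*(-3) - (-6)*0|
= |(-12) - 0| = 12

12


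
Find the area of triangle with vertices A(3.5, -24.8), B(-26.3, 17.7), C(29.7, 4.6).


Area = |x_A(y_B-y_C) + x_B(y_C-y_A) + x_C(y_A-y_B)|/2
= |45.85 + (-773.22) + (-1262.25)|/2
= 1989.62/2 = 994.81

994.81


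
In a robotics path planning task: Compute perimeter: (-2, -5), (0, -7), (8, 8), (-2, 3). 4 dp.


Sides: (-2, -5)->(0, -7): sqrt(8) = 2.828427, (0, -7)->(8, 8): sqrt(289) = 17, (8, 8)->(-2, 3): sqrt(125) = 11.18034, (-2, 3)->(-2, -5): sqrt(64) = 8
Sum = 39.008767
Perimeter = 39.0088

39.0088


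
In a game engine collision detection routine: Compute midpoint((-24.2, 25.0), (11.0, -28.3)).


M = (((-24.2)+11)/2, (25+(-28.3))/2)
= (-6.6, -1.65)

(-6.6, -1.65)


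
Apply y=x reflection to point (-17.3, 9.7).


Reflection over y=x: (x,y) -> (y,x)
(-17.3, 9.7) -> (9.7, -17.3)

(9.7, -17.3)


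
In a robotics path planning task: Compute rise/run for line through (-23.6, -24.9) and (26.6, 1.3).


slope = (y2-y1)/(x2-x1) = (1.3-(-24.9))/(26.6-(-23.6)) = 26.2/50.2 = 0.5219

0.5219


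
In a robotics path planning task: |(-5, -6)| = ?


|u| = sqrt((-5)^2 + (-6)^2) = sqrt(61) = 7.8102

7.8102


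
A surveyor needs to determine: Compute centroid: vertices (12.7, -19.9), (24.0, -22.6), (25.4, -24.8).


Centroid = ((x_A+x_B+x_C)/3, (y_A+y_B+y_C)/3)
= ((12.7+24+25.4)/3, ((-19.9)+(-22.6)+(-24.8))/3)
= (20.7, -22.4333)

(20.7, -22.4333)


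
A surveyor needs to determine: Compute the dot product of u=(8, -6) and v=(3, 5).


u . v = u_x*v_x + u_y*v_y = 8*3 + (-6)*5
= 24 + (-30) = -6

-6


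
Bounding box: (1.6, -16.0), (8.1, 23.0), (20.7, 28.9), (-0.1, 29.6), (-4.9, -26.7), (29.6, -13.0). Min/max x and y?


x range: [-4.9, 29.6]
y range: [-26.7, 29.6]
Bounding box: (-4.9,-26.7) to (29.6,29.6)

(-4.9,-26.7) to (29.6,29.6)


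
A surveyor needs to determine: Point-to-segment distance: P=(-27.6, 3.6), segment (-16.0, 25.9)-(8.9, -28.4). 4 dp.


Project P onto AB: t = 0.2584 (clamped to [0,1])
Closest point on segment: (-9.5662, 11.8696)
Distance: 19.8395

19.8395


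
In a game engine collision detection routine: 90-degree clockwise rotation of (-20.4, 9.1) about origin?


90° CW: (x,y) -> (y, -x)
(-20.4,9.1) -> (9.1, 20.4)

(9.1, 20.4)


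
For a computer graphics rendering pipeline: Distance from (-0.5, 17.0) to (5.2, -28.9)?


dx=5.7, dy=-45.9
d^2 = 5.7^2 + (-45.9)^2 = 2139.3
d = sqrt(2139.3) = 46.2526

46.2526


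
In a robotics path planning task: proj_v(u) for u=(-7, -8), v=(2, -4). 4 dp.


u.v = 18, |v| = sqrt(20) = 4.4721
Scalar projection = u.v / |v| = 18 / sqrt(20) = 4.0249

4.0249


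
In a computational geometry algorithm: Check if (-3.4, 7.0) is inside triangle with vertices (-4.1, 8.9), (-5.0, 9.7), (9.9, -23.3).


Cross products: AB x AP = 1.15, BC x BP = 12.57, CA x CP = 4.06
All same sign? yes

Yes, inside


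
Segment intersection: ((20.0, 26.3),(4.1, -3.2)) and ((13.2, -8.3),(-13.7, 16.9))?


Cross products: d1=-1102.1, d2=92.13, d3=349.54, d4=-844.69
d1*d2 < 0 and d3*d4 < 0? yes

Yes, they intersect


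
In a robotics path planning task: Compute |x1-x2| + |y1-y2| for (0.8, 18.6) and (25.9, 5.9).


|0.8-25.9| + |18.6-5.9| = 25.1 + 12.7 = 37.8

37.8


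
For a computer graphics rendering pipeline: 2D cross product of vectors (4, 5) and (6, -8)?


u x v = u_x*v_y - u_y*v_x = 4*(-8) - 5*6
= (-32) - 30 = -62

-62


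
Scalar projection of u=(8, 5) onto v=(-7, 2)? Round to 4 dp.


u.v = -46, |v| = sqrt(53) = 7.2801
Scalar projection = u.v / |v| = -46 / sqrt(53) = -6.3186

-6.3186


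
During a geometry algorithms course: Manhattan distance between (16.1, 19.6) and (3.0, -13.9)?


|16.1-3| + |19.6-(-13.9)| = 13.1 + 33.5 = 46.6

46.6


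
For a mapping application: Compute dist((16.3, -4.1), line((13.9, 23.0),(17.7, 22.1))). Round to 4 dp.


|cross product| = 100.82
|line direction| = sqrt(15.25) = 3.9051
Distance = 100.82/sqrt(15.25) = 25.8174

25.8174


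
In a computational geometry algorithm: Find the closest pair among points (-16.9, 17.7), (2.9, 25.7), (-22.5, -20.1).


d(P0,P1) = 21.3551, d(P0,P2) = 38.2126, d(P1,P2) = 52.3717
Closest: P0 and P1

Closest pair: (-16.9, 17.7) and (2.9, 25.7), distance = 21.3551


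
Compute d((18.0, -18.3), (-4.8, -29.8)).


dx=-22.8, dy=-11.5
d^2 = (-22.8)^2 + (-11.5)^2 = 652.09
d = sqrt(652.09) = 25.5361

25.5361


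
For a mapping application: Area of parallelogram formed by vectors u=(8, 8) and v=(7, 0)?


|u x v| = |8*0 - 8*7|
= |0 - 56| = 56

56


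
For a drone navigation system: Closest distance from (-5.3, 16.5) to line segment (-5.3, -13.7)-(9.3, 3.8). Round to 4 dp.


Project P onto AB: t = 1 (clamped to [0,1])
Closest point on segment: (9.3, 3.8)
Distance: 19.3507

19.3507


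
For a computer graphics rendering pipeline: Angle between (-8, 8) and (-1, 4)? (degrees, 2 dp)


u.v = 40, |u| = sqrt(128) = 11.3137, |v| = sqrt(17) = 4.1231
cos(theta) = u.v/(|u||v|) = 40/sqrt(2176) = 0.857493
theta = acos(0.857493) = 30.96 degrees

30.96 degrees


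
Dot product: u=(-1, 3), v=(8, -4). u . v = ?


u . v = u_x*v_x + u_y*v_y = (-1)*8 + 3*(-4)
= (-8) + (-12) = -20

-20


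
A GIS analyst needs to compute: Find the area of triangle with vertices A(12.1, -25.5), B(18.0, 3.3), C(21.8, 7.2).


Area = |x_A(y_B-y_C) + x_B(y_C-y_A) + x_C(y_A-y_B)|/2
= |(-47.19) + 588.6 + (-627.84)|/2
= 86.43/2 = 43.215

43.215


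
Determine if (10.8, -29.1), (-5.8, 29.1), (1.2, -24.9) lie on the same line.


Cross product: ((-5.8)-10.8)*((-24.9)-(-29.1)) - (29.1-(-29.1))*(1.2-10.8)
= 489

No, not collinear


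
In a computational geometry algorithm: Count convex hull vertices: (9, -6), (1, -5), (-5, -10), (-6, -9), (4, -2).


Convex hull vertices (CCW): (-6, -9), (-5, -10), (9, -6), (4, -2)
Count = 4

4


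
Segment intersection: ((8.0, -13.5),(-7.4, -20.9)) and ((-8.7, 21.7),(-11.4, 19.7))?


Cross products: d1=128.44, d2=117.62, d3=-665.66, d4=-654.84
d1*d2 < 0 and d3*d4 < 0? no

No, they don't intersect


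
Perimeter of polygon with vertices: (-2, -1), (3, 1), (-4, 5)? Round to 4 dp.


Sides: (-2, -1)->(3, 1): sqrt(29) = 5.385165, (3, 1)->(-4, 5): sqrt(65) = 8.062258, (-4, 5)->(-2, -1): sqrt(40) = 6.324555
Sum = 19.771978
Perimeter = 19.772

19.772


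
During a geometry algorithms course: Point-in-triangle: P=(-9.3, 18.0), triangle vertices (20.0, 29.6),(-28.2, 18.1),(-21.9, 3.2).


Cross products: AB x AP = 222.17, BC x BP = 280.98, CA x CP = 287.48
All same sign? yes

Yes, inside


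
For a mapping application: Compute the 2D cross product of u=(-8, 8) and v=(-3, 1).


u x v = u_x*v_y - u_y*v_x = (-8)*1 - 8*(-3)
= (-8) - (-24) = 16

16


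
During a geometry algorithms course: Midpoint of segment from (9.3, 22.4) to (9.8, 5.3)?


M = ((9.3+9.8)/2, (22.4+5.3)/2)
= (9.55, 13.85)

(9.55, 13.85)


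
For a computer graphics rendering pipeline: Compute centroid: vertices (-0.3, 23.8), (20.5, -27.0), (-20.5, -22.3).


Centroid = ((x_A+x_B+x_C)/3, (y_A+y_B+y_C)/3)
= (((-0.3)+20.5+(-20.5))/3, (23.8+(-27)+(-22.3))/3)
= (-0.1, -8.5)

(-0.1, -8.5)


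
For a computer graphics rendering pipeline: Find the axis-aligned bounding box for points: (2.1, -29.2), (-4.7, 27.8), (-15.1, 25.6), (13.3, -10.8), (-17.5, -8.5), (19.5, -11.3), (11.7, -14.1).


x range: [-17.5, 19.5]
y range: [-29.2, 27.8]
Bounding box: (-17.5,-29.2) to (19.5,27.8)

(-17.5,-29.2) to (19.5,27.8)


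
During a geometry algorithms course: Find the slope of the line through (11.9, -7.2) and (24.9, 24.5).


slope = (y2-y1)/(x2-x1) = (24.5-(-7.2))/(24.9-11.9) = 31.7/13 = 2.4385

2.4385


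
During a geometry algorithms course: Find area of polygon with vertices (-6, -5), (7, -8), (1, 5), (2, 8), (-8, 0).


Shoelace sum: ((-6)*(-8) - 7*(-5)) + (7*5 - 1*(-8)) + (1*8 - 2*5) + (2*0 - (-8)*8) + ((-8)*(-5) - (-6)*0)
= 228
Area = |228|/2 = 114

114


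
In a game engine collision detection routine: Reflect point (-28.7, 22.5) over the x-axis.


Reflection over x-axis: (x,y) -> (x,-y)
(-28.7, 22.5) -> (-28.7, -22.5)

(-28.7, -22.5)


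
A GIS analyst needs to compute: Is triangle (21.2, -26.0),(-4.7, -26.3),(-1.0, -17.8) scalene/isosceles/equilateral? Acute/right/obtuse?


Side lengths squared: AB^2=670.9, BC^2=85.94, CA^2=560.08
Sorted: [85.94, 560.08, 670.9]
By sides: Scalene, By angles: Obtuse

Scalene, Obtuse


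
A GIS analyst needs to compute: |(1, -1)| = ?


|u| = sqrt(1^2 + (-1)^2) = sqrt(2) = 1.4142

1.4142


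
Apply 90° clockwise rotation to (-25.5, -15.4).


90° CW: (x,y) -> (y, -x)
(-25.5,-15.4) -> (-15.4, 25.5)

(-15.4, 25.5)


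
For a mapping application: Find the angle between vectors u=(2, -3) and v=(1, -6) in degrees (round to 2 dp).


u.v = 20, |u| = sqrt(13) = 3.6056, |v| = sqrt(37) = 6.0828
cos(theta) = u.v/(|u||v|) = 20/sqrt(481) = 0.911922
theta = acos(0.911922) = 24.23 degrees

24.23 degrees


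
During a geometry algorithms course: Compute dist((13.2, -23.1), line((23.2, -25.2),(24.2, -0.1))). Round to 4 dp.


|cross product| = 253.1
|line direction| = sqrt(631.01) = 25.1199
Distance = 253.1/sqrt(631.01) = 10.0757

10.0757


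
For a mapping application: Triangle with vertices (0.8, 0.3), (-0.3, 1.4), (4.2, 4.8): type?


Side lengths squared: AB^2=2.42, BC^2=31.81, CA^2=31.81
Sorted: [2.42, 31.81, 31.81]
By sides: Isosceles, By angles: Acute

Isosceles, Acute


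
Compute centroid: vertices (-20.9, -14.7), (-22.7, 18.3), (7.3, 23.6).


Centroid = ((x_A+x_B+x_C)/3, (y_A+y_B+y_C)/3)
= (((-20.9)+(-22.7)+7.3)/3, ((-14.7)+18.3+23.6)/3)
= (-12.1, 9.0667)

(-12.1, 9.0667)


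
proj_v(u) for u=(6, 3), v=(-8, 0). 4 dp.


u.v = -48, |v| = sqrt(64) = 8
Scalar projection = u.v / |v| = -48 / sqrt(64) = -6

-6


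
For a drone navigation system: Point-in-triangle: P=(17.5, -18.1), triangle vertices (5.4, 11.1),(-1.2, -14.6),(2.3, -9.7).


Cross products: AB x AP = 503.69, BC x BP = -103.88, CA x CP = -342.2
All same sign? no

No, outside


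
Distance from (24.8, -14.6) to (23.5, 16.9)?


dx=-1.3, dy=31.5
d^2 = (-1.3)^2 + 31.5^2 = 993.94
d = sqrt(993.94) = 31.5268

31.5268


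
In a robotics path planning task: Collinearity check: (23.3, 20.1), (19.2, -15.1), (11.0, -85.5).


Cross product: (19.2-23.3)*((-85.5)-20.1) - ((-15.1)-20.1)*(11-23.3)
= 0

Yes, collinear


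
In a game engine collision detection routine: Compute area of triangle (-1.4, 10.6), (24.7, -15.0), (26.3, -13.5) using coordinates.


Area = |x_A(y_B-y_C) + x_B(y_C-y_A) + x_C(y_A-y_B)|/2
= |2.1 + (-595.27) + 673.28|/2
= 80.11/2 = 40.055

40.055


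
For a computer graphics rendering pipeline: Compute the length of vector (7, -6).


|u| = sqrt(7^2 + (-6)^2) = sqrt(85) = 9.2195

9.2195


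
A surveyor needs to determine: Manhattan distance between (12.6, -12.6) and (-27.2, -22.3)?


|12.6-(-27.2)| + |(-12.6)-(-22.3)| = 39.8 + 9.7 = 49.5

49.5


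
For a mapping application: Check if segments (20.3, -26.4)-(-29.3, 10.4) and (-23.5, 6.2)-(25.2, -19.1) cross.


Cross products: d1=-479.48, d2=57.8, d3=-5.12, d4=-542.4
d1*d2 < 0 and d3*d4 < 0? no

No, they don't intersect


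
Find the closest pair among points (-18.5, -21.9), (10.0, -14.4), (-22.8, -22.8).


d(P0,P1) = 29.4703, d(P0,P2) = 4.3932, d(P1,P2) = 33.8585
Closest: P0 and P2

Closest pair: (-18.5, -21.9) and (-22.8, -22.8), distance = 4.3932


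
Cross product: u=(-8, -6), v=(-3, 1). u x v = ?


u x v = u_x*v_y - u_y*v_x = (-8)*1 - (-6)*(-3)
= (-8) - 18 = -26

-26


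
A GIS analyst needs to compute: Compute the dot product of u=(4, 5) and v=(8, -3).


u . v = u_x*v_x + u_y*v_y = 4*8 + 5*(-3)
= 32 + (-15) = 17

17


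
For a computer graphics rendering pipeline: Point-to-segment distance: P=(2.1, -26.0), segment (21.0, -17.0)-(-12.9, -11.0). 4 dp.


Project P onto AB: t = 0.495 (clamped to [0,1])
Closest point on segment: (4.2186, -14.0298)
Distance: 12.1562

12.1562


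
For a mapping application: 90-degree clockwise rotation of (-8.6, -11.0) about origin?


90° CW: (x,y) -> (y, -x)
(-8.6,-11) -> (-11, 8.6)

(-11, 8.6)


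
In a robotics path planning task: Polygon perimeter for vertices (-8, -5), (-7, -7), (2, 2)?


Sides: (-8, -5)->(-7, -7): sqrt(5) = 2.236068, (-7, -7)->(2, 2): sqrt(162) = 12.727922, (2, 2)->(-8, -5): sqrt(149) = 12.206556
Sum = 27.170546
Perimeter = 27.1705

27.1705


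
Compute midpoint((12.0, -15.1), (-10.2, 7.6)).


M = ((12+(-10.2))/2, ((-15.1)+7.6)/2)
= (0.9, -3.75)

(0.9, -3.75)


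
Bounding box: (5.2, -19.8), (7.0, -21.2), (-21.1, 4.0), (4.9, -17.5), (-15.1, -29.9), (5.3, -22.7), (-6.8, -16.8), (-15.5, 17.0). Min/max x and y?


x range: [-21.1, 7]
y range: [-29.9, 17]
Bounding box: (-21.1,-29.9) to (7,17)

(-21.1,-29.9) to (7,17)


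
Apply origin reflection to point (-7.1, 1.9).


Reflection over origin: (x,y) -> (-x,-y)
(-7.1, 1.9) -> (7.1, -1.9)

(7.1, -1.9)


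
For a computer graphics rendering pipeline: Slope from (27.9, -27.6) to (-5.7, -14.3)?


slope = (y2-y1)/(x2-x1) = ((-14.3)-(-27.6))/((-5.7)-27.9) = 13.3/(-33.6) = -0.3958

-0.3958


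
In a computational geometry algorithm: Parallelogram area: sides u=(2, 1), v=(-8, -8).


|u x v| = |2*(-8) - 1*(-8)|
= |(-16) - (-8)| = 8

8


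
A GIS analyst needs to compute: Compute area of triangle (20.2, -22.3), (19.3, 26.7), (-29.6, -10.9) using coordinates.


Area = |x_A(y_B-y_C) + x_B(y_C-y_A) + x_C(y_A-y_B)|/2
= |759.52 + 220.02 + 1450.4|/2
= 2429.94/2 = 1214.97

1214.97


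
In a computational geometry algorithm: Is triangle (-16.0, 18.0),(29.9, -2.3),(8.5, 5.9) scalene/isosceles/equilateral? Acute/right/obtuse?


Side lengths squared: AB^2=2518.9, BC^2=525.2, CA^2=746.66
Sorted: [525.2, 746.66, 2518.9]
By sides: Scalene, By angles: Obtuse

Scalene, Obtuse


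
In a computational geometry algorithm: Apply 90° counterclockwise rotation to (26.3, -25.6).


90° CCW: (x,y) -> (-y, x)
(26.3,-25.6) -> (25.6, 26.3)

(25.6, 26.3)


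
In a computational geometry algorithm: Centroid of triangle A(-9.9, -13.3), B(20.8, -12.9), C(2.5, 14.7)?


Centroid = ((x_A+x_B+x_C)/3, (y_A+y_B+y_C)/3)
= (((-9.9)+20.8+2.5)/3, ((-13.3)+(-12.9)+14.7)/3)
= (4.4667, -3.8333)

(4.4667, -3.8333)


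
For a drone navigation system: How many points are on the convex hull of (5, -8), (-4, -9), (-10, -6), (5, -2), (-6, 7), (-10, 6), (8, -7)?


Convex hull vertices (CCW): (-10, -6), (-4, -9), (5, -8), (8, -7), (5, -2), (-6, 7), (-10, 6)
Count = 7

7


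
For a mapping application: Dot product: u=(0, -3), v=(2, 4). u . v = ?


u . v = u_x*v_x + u_y*v_y = 0*2 + (-3)*4
= 0 + (-12) = -12

-12


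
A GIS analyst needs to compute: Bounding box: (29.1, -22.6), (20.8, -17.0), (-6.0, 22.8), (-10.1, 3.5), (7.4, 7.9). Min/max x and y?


x range: [-10.1, 29.1]
y range: [-22.6, 22.8]
Bounding box: (-10.1,-22.6) to (29.1,22.8)

(-10.1,-22.6) to (29.1,22.8)


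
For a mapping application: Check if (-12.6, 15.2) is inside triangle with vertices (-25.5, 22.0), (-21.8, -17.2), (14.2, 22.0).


Cross products: AB x AP = 480.52, BC x BP = 805.76, CA x CP = 269.96
All same sign? yes

Yes, inside


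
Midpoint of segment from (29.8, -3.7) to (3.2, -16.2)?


M = ((29.8+3.2)/2, ((-3.7)+(-16.2))/2)
= (16.5, -9.95)

(16.5, -9.95)


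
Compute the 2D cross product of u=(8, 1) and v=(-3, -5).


u x v = u_x*v_y - u_y*v_x = 8*(-5) - 1*(-3)
= (-40) - (-3) = -37

-37


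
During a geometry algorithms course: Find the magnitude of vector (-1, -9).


|u| = sqrt((-1)^2 + (-9)^2) = sqrt(82) = 9.0554

9.0554


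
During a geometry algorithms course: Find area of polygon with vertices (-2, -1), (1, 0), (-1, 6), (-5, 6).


Shoelace sum: ((-2)*0 - 1*(-1)) + (1*6 - (-1)*0) + ((-1)*6 - (-5)*6) + ((-5)*(-1) - (-2)*6)
= 48
Area = |48|/2 = 24

24


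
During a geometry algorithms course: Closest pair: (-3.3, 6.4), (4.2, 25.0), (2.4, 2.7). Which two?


d(P0,P1) = 20.0552, d(P0,P2) = 6.7956, d(P1,P2) = 22.3725
Closest: P0 and P2

Closest pair: (-3.3, 6.4) and (2.4, 2.7), distance = 6.7956


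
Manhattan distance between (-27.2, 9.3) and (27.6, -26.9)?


|(-27.2)-27.6| + |9.3-(-26.9)| = 54.8 + 36.2 = 91

91


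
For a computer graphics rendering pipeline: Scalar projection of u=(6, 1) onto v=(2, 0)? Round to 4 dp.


u.v = 12, |v| = sqrt(4) = 2
Scalar projection = u.v / |v| = 12 / sqrt(4) = 6

6


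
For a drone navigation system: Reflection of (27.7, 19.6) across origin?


Reflection over origin: (x,y) -> (-x,-y)
(27.7, 19.6) -> (-27.7, -19.6)

(-27.7, -19.6)


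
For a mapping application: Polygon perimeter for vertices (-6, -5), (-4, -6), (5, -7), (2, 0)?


Sides: (-6, -5)->(-4, -6): sqrt(5) = 2.236068, (-4, -6)->(5, -7): sqrt(82) = 9.055385, (5, -7)->(2, 0): sqrt(58) = 7.615773, (2, 0)->(-6, -5): sqrt(89) = 9.433981
Sum = 28.341207
Perimeter = 28.3412

28.3412


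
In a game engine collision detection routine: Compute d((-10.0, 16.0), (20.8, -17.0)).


dx=30.8, dy=-33
d^2 = 30.8^2 + (-33)^2 = 2037.64
d = sqrt(2037.64) = 45.1402

45.1402


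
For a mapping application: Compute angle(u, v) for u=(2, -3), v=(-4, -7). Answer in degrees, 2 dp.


u.v = 13, |u| = sqrt(13) = 3.6056, |v| = sqrt(65) = 8.0623
cos(theta) = u.v/(|u||v|) = 13/sqrt(845) = 0.447214
theta = acos(0.447214) = 63.43 degrees

63.43 degrees


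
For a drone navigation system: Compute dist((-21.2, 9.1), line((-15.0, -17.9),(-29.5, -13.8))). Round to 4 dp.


|cross product| = 366.08
|line direction| = sqrt(227.06) = 15.0685
Distance = 366.08/sqrt(227.06) = 24.2944

24.2944


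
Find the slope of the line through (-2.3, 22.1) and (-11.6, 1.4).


slope = (y2-y1)/(x2-x1) = (1.4-22.1)/((-11.6)-(-2.3)) = (-20.7)/(-9.3) = 2.2258

2.2258
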